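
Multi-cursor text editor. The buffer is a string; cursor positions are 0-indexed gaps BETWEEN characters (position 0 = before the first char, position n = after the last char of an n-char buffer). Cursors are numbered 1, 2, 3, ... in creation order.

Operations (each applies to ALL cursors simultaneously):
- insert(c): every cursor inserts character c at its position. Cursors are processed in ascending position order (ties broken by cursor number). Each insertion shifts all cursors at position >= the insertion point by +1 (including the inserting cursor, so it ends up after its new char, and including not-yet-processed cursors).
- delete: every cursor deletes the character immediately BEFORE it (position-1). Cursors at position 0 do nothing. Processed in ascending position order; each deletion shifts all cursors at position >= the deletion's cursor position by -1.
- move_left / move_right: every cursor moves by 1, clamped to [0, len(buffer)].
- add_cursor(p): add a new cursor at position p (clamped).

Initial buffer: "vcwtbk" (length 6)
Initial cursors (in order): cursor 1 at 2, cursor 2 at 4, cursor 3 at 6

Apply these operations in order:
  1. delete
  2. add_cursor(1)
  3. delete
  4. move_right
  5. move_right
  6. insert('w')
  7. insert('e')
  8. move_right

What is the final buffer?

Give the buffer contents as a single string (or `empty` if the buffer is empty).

Answer: wwwweeee

Derivation:
After op 1 (delete): buffer="vwb" (len 3), cursors c1@1 c2@2 c3@3, authorship ...
After op 2 (add_cursor(1)): buffer="vwb" (len 3), cursors c1@1 c4@1 c2@2 c3@3, authorship ...
After op 3 (delete): buffer="" (len 0), cursors c1@0 c2@0 c3@0 c4@0, authorship 
After op 4 (move_right): buffer="" (len 0), cursors c1@0 c2@0 c3@0 c4@0, authorship 
After op 5 (move_right): buffer="" (len 0), cursors c1@0 c2@0 c3@0 c4@0, authorship 
After op 6 (insert('w')): buffer="wwww" (len 4), cursors c1@4 c2@4 c3@4 c4@4, authorship 1234
After op 7 (insert('e')): buffer="wwwweeee" (len 8), cursors c1@8 c2@8 c3@8 c4@8, authorship 12341234
After op 8 (move_right): buffer="wwwweeee" (len 8), cursors c1@8 c2@8 c3@8 c4@8, authorship 12341234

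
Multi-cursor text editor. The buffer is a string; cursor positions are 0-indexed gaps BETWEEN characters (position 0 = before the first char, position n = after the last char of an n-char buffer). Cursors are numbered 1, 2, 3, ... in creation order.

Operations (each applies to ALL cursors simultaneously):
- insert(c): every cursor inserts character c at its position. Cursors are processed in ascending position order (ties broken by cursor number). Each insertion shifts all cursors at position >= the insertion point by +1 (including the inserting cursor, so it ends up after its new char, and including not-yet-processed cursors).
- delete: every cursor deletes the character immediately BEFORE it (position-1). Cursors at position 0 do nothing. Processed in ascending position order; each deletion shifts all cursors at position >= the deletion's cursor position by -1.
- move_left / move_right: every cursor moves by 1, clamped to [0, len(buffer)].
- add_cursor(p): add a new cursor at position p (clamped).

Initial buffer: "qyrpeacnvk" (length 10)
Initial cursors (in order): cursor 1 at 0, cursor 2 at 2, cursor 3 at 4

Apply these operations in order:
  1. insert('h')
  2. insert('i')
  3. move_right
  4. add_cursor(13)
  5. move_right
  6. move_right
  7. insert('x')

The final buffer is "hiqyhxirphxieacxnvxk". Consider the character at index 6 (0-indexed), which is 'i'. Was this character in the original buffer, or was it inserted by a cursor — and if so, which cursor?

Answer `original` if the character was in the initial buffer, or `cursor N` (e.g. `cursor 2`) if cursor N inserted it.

Answer: cursor 2

Derivation:
After op 1 (insert('h')): buffer="hqyhrpheacnvk" (len 13), cursors c1@1 c2@4 c3@7, authorship 1..2..3......
After op 2 (insert('i')): buffer="hiqyhirphieacnvk" (len 16), cursors c1@2 c2@6 c3@10, authorship 11..22..33......
After op 3 (move_right): buffer="hiqyhirphieacnvk" (len 16), cursors c1@3 c2@7 c3@11, authorship 11..22..33......
After op 4 (add_cursor(13)): buffer="hiqyhirphieacnvk" (len 16), cursors c1@3 c2@7 c3@11 c4@13, authorship 11..22..33......
After op 5 (move_right): buffer="hiqyhirphieacnvk" (len 16), cursors c1@4 c2@8 c3@12 c4@14, authorship 11..22..33......
After op 6 (move_right): buffer="hiqyhirphieacnvk" (len 16), cursors c1@5 c2@9 c3@13 c4@15, authorship 11..22..33......
After op 7 (insert('x')): buffer="hiqyhxirphxieacxnvxk" (len 20), cursors c1@6 c2@11 c3@16 c4@19, authorship 11..212..323...3..4.
Authorship (.=original, N=cursor N): 1 1 . . 2 1 2 . . 3 2 3 . . . 3 . . 4 .
Index 6: author = 2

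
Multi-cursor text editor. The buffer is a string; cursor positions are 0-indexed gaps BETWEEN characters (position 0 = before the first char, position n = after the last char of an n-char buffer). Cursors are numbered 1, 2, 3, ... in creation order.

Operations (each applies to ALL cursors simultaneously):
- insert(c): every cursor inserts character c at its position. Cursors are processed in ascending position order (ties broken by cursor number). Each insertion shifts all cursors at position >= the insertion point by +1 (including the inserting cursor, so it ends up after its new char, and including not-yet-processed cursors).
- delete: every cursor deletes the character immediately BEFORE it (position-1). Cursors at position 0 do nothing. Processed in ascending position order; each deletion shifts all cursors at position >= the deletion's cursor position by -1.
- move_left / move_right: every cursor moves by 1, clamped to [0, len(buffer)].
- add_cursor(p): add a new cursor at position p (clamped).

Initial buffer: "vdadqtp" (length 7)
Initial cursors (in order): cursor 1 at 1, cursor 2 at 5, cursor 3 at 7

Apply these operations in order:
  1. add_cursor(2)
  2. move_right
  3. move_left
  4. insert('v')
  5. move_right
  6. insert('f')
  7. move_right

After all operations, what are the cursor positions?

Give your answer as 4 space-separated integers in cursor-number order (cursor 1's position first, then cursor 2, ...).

After op 1 (add_cursor(2)): buffer="vdadqtp" (len 7), cursors c1@1 c4@2 c2@5 c3@7, authorship .......
After op 2 (move_right): buffer="vdadqtp" (len 7), cursors c1@2 c4@3 c2@6 c3@7, authorship .......
After op 3 (move_left): buffer="vdadqtp" (len 7), cursors c1@1 c4@2 c2@5 c3@6, authorship .......
After op 4 (insert('v')): buffer="vvdvadqvtvp" (len 11), cursors c1@2 c4@4 c2@8 c3@10, authorship .1.4...2.3.
After op 5 (move_right): buffer="vvdvadqvtvp" (len 11), cursors c1@3 c4@5 c2@9 c3@11, authorship .1.4...2.3.
After op 6 (insert('f')): buffer="vvdfvafdqvtfvpf" (len 15), cursors c1@4 c4@7 c2@12 c3@15, authorship .1.14.4..2.23.3
After op 7 (move_right): buffer="vvdfvafdqvtfvpf" (len 15), cursors c1@5 c4@8 c2@13 c3@15, authorship .1.14.4..2.23.3

Answer: 5 13 15 8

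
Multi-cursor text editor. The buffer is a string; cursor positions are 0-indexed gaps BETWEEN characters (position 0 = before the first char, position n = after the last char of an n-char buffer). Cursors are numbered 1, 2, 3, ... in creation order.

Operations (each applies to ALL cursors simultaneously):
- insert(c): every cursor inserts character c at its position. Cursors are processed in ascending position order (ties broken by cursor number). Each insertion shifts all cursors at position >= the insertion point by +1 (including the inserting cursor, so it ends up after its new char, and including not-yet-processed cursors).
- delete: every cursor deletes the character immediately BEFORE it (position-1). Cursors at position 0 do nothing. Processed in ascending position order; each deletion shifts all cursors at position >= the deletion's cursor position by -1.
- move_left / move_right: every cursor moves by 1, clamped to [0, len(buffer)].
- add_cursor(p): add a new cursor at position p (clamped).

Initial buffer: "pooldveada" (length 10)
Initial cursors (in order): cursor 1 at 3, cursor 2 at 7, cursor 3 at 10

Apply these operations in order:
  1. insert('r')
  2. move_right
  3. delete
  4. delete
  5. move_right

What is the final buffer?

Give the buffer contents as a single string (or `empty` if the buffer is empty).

After op 1 (insert('r')): buffer="poorldveradar" (len 13), cursors c1@4 c2@9 c3@13, authorship ...1....2...3
After op 2 (move_right): buffer="poorldveradar" (len 13), cursors c1@5 c2@10 c3@13, authorship ...1....2...3
After op 3 (delete): buffer="poordverda" (len 10), cursors c1@4 c2@8 c3@10, authorship ...1...2..
After op 4 (delete): buffer="poodved" (len 7), cursors c1@3 c2@6 c3@7, authorship .......
After op 5 (move_right): buffer="poodved" (len 7), cursors c1@4 c2@7 c3@7, authorship .......

Answer: poodved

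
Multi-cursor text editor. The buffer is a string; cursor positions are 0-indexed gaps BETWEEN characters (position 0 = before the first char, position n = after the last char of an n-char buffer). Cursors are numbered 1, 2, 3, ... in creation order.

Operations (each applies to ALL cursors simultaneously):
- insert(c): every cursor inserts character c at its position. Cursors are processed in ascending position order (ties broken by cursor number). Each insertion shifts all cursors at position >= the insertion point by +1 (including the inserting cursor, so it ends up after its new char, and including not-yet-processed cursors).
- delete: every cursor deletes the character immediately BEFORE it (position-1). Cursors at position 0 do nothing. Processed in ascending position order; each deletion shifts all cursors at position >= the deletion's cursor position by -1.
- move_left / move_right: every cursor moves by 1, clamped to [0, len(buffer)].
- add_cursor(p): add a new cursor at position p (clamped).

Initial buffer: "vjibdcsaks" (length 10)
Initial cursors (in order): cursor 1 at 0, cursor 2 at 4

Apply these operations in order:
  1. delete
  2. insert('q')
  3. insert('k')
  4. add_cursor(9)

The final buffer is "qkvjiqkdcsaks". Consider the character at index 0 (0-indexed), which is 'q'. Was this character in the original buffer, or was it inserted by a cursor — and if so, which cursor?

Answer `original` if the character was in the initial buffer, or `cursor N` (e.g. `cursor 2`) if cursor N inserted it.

After op 1 (delete): buffer="vjidcsaks" (len 9), cursors c1@0 c2@3, authorship .........
After op 2 (insert('q')): buffer="qvjiqdcsaks" (len 11), cursors c1@1 c2@5, authorship 1...2......
After op 3 (insert('k')): buffer="qkvjiqkdcsaks" (len 13), cursors c1@2 c2@7, authorship 11...22......
After op 4 (add_cursor(9)): buffer="qkvjiqkdcsaks" (len 13), cursors c1@2 c2@7 c3@9, authorship 11...22......
Authorship (.=original, N=cursor N): 1 1 . . . 2 2 . . . . . .
Index 0: author = 1

Answer: cursor 1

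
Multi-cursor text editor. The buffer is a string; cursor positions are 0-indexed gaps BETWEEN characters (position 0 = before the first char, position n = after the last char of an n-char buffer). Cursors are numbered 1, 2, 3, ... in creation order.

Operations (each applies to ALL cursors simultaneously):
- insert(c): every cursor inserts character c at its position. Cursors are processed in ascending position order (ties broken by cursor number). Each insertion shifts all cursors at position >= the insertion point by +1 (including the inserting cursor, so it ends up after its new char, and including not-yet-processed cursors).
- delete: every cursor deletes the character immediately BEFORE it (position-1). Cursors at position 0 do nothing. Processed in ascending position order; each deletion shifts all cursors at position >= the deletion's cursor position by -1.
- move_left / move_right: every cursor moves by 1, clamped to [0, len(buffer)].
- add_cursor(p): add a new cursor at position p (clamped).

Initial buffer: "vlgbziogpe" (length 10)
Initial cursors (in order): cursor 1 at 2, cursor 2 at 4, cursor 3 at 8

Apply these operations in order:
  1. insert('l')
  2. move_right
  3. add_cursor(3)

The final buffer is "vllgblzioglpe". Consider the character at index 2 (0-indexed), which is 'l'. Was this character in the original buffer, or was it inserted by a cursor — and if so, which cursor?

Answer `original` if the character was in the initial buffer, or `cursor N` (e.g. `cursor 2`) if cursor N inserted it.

Answer: cursor 1

Derivation:
After op 1 (insert('l')): buffer="vllgblzioglpe" (len 13), cursors c1@3 c2@6 c3@11, authorship ..1..2....3..
After op 2 (move_right): buffer="vllgblzioglpe" (len 13), cursors c1@4 c2@7 c3@12, authorship ..1..2....3..
After op 3 (add_cursor(3)): buffer="vllgblzioglpe" (len 13), cursors c4@3 c1@4 c2@7 c3@12, authorship ..1..2....3..
Authorship (.=original, N=cursor N): . . 1 . . 2 . . . . 3 . .
Index 2: author = 1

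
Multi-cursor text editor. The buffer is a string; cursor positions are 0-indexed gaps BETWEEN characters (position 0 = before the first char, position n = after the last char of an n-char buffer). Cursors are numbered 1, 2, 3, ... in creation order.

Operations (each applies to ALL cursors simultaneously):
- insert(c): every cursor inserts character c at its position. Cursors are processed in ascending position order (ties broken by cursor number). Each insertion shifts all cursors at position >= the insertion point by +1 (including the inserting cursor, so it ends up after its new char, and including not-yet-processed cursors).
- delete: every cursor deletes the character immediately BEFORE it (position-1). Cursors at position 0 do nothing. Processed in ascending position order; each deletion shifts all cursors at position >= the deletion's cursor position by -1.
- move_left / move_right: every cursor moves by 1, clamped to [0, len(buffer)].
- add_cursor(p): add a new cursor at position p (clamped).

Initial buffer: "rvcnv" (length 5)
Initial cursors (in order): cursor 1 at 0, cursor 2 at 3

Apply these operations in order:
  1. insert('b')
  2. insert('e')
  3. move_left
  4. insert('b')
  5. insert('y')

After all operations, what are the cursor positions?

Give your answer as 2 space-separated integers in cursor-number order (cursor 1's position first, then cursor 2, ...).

Answer: 3 10

Derivation:
After op 1 (insert('b')): buffer="brvcbnv" (len 7), cursors c1@1 c2@5, authorship 1...2..
After op 2 (insert('e')): buffer="bervcbenv" (len 9), cursors c1@2 c2@7, authorship 11...22..
After op 3 (move_left): buffer="bervcbenv" (len 9), cursors c1@1 c2@6, authorship 11...22..
After op 4 (insert('b')): buffer="bbervcbbenv" (len 11), cursors c1@2 c2@8, authorship 111...222..
After op 5 (insert('y')): buffer="bbyervcbbyenv" (len 13), cursors c1@3 c2@10, authorship 1111...2222..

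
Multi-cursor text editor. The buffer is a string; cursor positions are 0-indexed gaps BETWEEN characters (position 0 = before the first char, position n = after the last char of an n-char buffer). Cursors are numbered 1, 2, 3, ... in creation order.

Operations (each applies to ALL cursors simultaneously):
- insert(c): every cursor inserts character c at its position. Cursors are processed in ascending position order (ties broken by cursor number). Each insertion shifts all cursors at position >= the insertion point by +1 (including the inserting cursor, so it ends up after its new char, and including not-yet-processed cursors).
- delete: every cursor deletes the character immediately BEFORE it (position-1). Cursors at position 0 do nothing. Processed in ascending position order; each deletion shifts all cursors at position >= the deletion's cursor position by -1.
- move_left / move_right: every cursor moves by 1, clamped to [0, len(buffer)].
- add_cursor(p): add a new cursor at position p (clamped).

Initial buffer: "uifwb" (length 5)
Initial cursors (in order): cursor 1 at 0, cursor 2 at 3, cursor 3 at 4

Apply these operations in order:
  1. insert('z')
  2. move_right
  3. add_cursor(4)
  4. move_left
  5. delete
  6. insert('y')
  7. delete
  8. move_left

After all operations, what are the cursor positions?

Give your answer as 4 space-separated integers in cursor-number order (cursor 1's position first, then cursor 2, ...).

After op 1 (insert('z')): buffer="zuifzwzb" (len 8), cursors c1@1 c2@5 c3@7, authorship 1...2.3.
After op 2 (move_right): buffer="zuifzwzb" (len 8), cursors c1@2 c2@6 c3@8, authorship 1...2.3.
After op 3 (add_cursor(4)): buffer="zuifzwzb" (len 8), cursors c1@2 c4@4 c2@6 c3@8, authorship 1...2.3.
After op 4 (move_left): buffer="zuifzwzb" (len 8), cursors c1@1 c4@3 c2@5 c3@7, authorship 1...2.3.
After op 5 (delete): buffer="ufwb" (len 4), cursors c1@0 c4@1 c2@2 c3@3, authorship ....
After op 6 (insert('y')): buffer="yuyfywyb" (len 8), cursors c1@1 c4@3 c2@5 c3@7, authorship 1.4.2.3.
After op 7 (delete): buffer="ufwb" (len 4), cursors c1@0 c4@1 c2@2 c3@3, authorship ....
After op 8 (move_left): buffer="ufwb" (len 4), cursors c1@0 c4@0 c2@1 c3@2, authorship ....

Answer: 0 1 2 0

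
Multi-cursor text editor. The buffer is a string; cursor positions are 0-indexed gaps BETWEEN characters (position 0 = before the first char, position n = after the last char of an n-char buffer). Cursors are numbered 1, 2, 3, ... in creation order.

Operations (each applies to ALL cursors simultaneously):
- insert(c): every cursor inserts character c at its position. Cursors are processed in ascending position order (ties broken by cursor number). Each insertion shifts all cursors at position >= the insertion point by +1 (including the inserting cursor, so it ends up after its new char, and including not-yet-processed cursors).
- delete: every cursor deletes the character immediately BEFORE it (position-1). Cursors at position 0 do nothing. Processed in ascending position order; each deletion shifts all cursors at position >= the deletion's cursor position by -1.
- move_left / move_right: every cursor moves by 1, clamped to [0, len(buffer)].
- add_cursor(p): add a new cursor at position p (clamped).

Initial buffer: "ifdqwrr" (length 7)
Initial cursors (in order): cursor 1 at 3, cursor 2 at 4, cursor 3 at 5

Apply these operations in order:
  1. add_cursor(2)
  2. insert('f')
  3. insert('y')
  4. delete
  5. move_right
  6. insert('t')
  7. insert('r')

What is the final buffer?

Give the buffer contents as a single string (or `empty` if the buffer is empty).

After op 1 (add_cursor(2)): buffer="ifdqwrr" (len 7), cursors c4@2 c1@3 c2@4 c3@5, authorship .......
After op 2 (insert('f')): buffer="iffdfqfwfrr" (len 11), cursors c4@3 c1@5 c2@7 c3@9, authorship ..4.1.2.3..
After op 3 (insert('y')): buffer="iffydfyqfywfyrr" (len 15), cursors c4@4 c1@7 c2@10 c3@13, authorship ..44.11.22.33..
After op 4 (delete): buffer="iffdfqfwfrr" (len 11), cursors c4@3 c1@5 c2@7 c3@9, authorship ..4.1.2.3..
After op 5 (move_right): buffer="iffdfqfwfrr" (len 11), cursors c4@4 c1@6 c2@8 c3@10, authorship ..4.1.2.3..
After op 6 (insert('t')): buffer="iffdtfqtfwtfrtr" (len 15), cursors c4@5 c1@8 c2@11 c3@14, authorship ..4.41.12.23.3.
After op 7 (insert('r')): buffer="iffdtrfqtrfwtrfrtrr" (len 19), cursors c4@6 c1@10 c2@14 c3@18, authorship ..4.441.112.223.33.

Answer: iffdtrfqtrfwtrfrtrr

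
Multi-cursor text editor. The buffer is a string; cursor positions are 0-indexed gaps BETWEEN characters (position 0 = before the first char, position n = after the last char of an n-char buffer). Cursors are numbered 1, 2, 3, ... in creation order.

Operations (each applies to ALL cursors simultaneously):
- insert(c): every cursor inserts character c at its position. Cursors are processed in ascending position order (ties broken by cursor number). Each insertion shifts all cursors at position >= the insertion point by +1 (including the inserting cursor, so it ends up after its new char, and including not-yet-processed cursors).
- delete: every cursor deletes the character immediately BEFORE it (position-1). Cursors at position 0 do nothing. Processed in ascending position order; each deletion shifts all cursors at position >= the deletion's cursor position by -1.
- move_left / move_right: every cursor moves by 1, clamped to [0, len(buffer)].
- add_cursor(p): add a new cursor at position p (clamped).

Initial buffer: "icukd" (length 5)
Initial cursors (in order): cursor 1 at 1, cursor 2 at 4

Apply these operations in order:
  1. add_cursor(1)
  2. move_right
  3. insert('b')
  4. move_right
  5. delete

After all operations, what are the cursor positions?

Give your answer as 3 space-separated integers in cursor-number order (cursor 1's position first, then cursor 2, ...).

After op 1 (add_cursor(1)): buffer="icukd" (len 5), cursors c1@1 c3@1 c2@4, authorship .....
After op 2 (move_right): buffer="icukd" (len 5), cursors c1@2 c3@2 c2@5, authorship .....
After op 3 (insert('b')): buffer="icbbukdb" (len 8), cursors c1@4 c3@4 c2@8, authorship ..13...2
After op 4 (move_right): buffer="icbbukdb" (len 8), cursors c1@5 c3@5 c2@8, authorship ..13...2
After op 5 (delete): buffer="icbkd" (len 5), cursors c1@3 c3@3 c2@5, authorship ..1..

Answer: 3 5 3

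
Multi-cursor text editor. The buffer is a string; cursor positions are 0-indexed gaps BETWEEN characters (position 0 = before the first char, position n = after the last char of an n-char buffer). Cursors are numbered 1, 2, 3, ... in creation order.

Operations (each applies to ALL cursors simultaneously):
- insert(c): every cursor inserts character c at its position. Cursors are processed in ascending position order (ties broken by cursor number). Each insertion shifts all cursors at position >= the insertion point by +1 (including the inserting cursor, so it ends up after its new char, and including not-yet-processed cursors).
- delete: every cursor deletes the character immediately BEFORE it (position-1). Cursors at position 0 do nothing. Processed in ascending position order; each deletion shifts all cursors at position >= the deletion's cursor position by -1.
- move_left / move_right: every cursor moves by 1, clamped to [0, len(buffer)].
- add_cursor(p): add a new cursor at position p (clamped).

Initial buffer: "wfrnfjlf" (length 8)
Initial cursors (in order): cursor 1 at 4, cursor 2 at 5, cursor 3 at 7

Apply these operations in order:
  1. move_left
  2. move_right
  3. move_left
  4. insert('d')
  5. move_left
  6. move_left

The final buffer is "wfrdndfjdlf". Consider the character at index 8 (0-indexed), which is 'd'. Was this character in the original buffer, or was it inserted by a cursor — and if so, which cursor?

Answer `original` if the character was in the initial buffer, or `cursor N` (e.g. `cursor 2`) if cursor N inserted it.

After op 1 (move_left): buffer="wfrnfjlf" (len 8), cursors c1@3 c2@4 c3@6, authorship ........
After op 2 (move_right): buffer="wfrnfjlf" (len 8), cursors c1@4 c2@5 c3@7, authorship ........
After op 3 (move_left): buffer="wfrnfjlf" (len 8), cursors c1@3 c2@4 c3@6, authorship ........
After op 4 (insert('d')): buffer="wfrdndfjdlf" (len 11), cursors c1@4 c2@6 c3@9, authorship ...1.2..3..
After op 5 (move_left): buffer="wfrdndfjdlf" (len 11), cursors c1@3 c2@5 c3@8, authorship ...1.2..3..
After op 6 (move_left): buffer="wfrdndfjdlf" (len 11), cursors c1@2 c2@4 c3@7, authorship ...1.2..3..
Authorship (.=original, N=cursor N): . . . 1 . 2 . . 3 . .
Index 8: author = 3

Answer: cursor 3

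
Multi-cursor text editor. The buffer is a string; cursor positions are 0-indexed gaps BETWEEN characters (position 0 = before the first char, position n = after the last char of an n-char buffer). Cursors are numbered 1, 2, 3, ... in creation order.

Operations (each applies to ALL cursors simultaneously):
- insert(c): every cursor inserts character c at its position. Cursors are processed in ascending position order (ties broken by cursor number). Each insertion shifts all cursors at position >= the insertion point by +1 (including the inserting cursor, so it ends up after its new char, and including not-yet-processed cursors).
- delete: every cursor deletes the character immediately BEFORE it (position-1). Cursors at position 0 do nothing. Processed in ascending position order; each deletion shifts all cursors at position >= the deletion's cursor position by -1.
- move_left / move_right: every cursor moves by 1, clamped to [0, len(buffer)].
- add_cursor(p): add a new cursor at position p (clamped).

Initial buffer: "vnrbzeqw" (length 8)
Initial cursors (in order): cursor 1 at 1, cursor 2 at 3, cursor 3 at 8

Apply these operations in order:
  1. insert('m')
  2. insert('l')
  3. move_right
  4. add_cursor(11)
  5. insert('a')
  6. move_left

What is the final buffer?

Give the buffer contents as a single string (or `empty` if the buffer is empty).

Answer: vmlnarmlbazeqawmla

Derivation:
After op 1 (insert('m')): buffer="vmnrmbzeqwm" (len 11), cursors c1@2 c2@5 c3@11, authorship .1..2.....3
After op 2 (insert('l')): buffer="vmlnrmlbzeqwml" (len 14), cursors c1@3 c2@7 c3@14, authorship .11..22.....33
After op 3 (move_right): buffer="vmlnrmlbzeqwml" (len 14), cursors c1@4 c2@8 c3@14, authorship .11..22.....33
After op 4 (add_cursor(11)): buffer="vmlnrmlbzeqwml" (len 14), cursors c1@4 c2@8 c4@11 c3@14, authorship .11..22.....33
After op 5 (insert('a')): buffer="vmlnarmlbazeqawmla" (len 18), cursors c1@5 c2@10 c4@14 c3@18, authorship .11.1.22.2...4.333
After op 6 (move_left): buffer="vmlnarmlbazeqawmla" (len 18), cursors c1@4 c2@9 c4@13 c3@17, authorship .11.1.22.2...4.333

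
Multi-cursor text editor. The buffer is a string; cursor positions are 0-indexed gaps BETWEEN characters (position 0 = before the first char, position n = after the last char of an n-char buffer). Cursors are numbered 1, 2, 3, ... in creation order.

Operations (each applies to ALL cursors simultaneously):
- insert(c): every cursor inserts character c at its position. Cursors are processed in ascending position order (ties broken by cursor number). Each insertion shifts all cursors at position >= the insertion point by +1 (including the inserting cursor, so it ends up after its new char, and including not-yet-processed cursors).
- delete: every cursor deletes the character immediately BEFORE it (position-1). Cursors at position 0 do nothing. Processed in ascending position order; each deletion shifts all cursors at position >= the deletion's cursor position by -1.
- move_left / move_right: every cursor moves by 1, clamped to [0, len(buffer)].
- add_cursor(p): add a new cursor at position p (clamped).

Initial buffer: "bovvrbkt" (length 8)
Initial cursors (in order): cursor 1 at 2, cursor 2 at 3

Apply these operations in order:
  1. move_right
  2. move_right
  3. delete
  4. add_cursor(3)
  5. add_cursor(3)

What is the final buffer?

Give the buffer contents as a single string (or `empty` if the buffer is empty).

Answer: bovbkt

Derivation:
After op 1 (move_right): buffer="bovvrbkt" (len 8), cursors c1@3 c2@4, authorship ........
After op 2 (move_right): buffer="bovvrbkt" (len 8), cursors c1@4 c2@5, authorship ........
After op 3 (delete): buffer="bovbkt" (len 6), cursors c1@3 c2@3, authorship ......
After op 4 (add_cursor(3)): buffer="bovbkt" (len 6), cursors c1@3 c2@3 c3@3, authorship ......
After op 5 (add_cursor(3)): buffer="bovbkt" (len 6), cursors c1@3 c2@3 c3@3 c4@3, authorship ......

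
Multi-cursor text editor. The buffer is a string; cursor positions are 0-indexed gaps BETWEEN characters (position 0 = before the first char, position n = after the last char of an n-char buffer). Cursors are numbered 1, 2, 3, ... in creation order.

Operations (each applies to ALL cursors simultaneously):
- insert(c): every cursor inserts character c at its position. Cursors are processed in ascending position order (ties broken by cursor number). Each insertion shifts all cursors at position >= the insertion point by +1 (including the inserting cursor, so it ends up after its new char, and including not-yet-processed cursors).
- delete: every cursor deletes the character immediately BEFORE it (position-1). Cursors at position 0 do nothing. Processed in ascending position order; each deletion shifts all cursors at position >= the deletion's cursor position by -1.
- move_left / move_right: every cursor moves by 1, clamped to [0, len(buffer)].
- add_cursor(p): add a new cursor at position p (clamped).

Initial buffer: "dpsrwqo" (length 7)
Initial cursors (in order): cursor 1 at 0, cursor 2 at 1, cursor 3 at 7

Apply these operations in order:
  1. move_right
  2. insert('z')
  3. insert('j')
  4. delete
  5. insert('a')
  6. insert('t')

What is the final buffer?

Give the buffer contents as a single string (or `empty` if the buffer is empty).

After op 1 (move_right): buffer="dpsrwqo" (len 7), cursors c1@1 c2@2 c3@7, authorship .......
After op 2 (insert('z')): buffer="dzpzsrwqoz" (len 10), cursors c1@2 c2@4 c3@10, authorship .1.2.....3
After op 3 (insert('j')): buffer="dzjpzjsrwqozj" (len 13), cursors c1@3 c2@6 c3@13, authorship .11.22.....33
After op 4 (delete): buffer="dzpzsrwqoz" (len 10), cursors c1@2 c2@4 c3@10, authorship .1.2.....3
After op 5 (insert('a')): buffer="dzapzasrwqoza" (len 13), cursors c1@3 c2@6 c3@13, authorship .11.22.....33
After op 6 (insert('t')): buffer="dzatpzatsrwqozat" (len 16), cursors c1@4 c2@8 c3@16, authorship .111.222.....333

Answer: dzatpzatsrwqozat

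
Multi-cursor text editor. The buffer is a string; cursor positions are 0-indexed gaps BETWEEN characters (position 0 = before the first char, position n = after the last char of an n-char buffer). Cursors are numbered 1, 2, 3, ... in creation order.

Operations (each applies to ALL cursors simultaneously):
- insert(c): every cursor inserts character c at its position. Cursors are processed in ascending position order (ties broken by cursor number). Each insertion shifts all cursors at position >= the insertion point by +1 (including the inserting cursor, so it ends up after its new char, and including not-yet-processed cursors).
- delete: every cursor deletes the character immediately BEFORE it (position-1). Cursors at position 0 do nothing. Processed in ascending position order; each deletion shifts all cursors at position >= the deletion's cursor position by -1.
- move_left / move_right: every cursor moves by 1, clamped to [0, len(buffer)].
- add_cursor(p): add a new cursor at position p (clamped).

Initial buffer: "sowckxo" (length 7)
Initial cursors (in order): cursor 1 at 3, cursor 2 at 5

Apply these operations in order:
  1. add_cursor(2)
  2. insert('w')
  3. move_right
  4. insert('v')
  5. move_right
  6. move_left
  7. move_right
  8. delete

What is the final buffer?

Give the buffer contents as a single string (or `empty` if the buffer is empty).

Answer: sowwvcvwxv

Derivation:
After op 1 (add_cursor(2)): buffer="sowckxo" (len 7), cursors c3@2 c1@3 c2@5, authorship .......
After op 2 (insert('w')): buffer="sowwwckwxo" (len 10), cursors c3@3 c1@5 c2@8, authorship ..3.1..2..
After op 3 (move_right): buffer="sowwwckwxo" (len 10), cursors c3@4 c1@6 c2@9, authorship ..3.1..2..
After op 4 (insert('v')): buffer="sowwvwcvkwxvo" (len 13), cursors c3@5 c1@8 c2@12, authorship ..3.31.1.2.2.
After op 5 (move_right): buffer="sowwvwcvkwxvo" (len 13), cursors c3@6 c1@9 c2@13, authorship ..3.31.1.2.2.
After op 6 (move_left): buffer="sowwvwcvkwxvo" (len 13), cursors c3@5 c1@8 c2@12, authorship ..3.31.1.2.2.
After op 7 (move_right): buffer="sowwvwcvkwxvo" (len 13), cursors c3@6 c1@9 c2@13, authorship ..3.31.1.2.2.
After op 8 (delete): buffer="sowwvcvwxv" (len 10), cursors c3@5 c1@7 c2@10, authorship ..3.3.12.2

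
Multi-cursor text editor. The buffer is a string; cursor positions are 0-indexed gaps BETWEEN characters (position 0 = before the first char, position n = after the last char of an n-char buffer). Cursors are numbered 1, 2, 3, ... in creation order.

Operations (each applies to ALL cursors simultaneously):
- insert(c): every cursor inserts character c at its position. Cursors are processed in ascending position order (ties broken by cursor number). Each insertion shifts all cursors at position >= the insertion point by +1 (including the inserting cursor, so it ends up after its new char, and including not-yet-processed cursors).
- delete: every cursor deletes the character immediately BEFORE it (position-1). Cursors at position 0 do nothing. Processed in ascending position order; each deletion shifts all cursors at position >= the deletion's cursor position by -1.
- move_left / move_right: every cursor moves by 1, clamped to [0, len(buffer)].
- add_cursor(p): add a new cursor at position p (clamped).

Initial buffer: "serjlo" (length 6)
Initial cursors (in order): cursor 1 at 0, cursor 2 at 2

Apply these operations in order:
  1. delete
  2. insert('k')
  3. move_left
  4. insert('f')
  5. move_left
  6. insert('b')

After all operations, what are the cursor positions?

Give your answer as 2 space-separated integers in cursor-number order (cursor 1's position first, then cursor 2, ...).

Answer: 1 5

Derivation:
After op 1 (delete): buffer="srjlo" (len 5), cursors c1@0 c2@1, authorship .....
After op 2 (insert('k')): buffer="kskrjlo" (len 7), cursors c1@1 c2@3, authorship 1.2....
After op 3 (move_left): buffer="kskrjlo" (len 7), cursors c1@0 c2@2, authorship 1.2....
After op 4 (insert('f')): buffer="fksfkrjlo" (len 9), cursors c1@1 c2@4, authorship 11.22....
After op 5 (move_left): buffer="fksfkrjlo" (len 9), cursors c1@0 c2@3, authorship 11.22....
After op 6 (insert('b')): buffer="bfksbfkrjlo" (len 11), cursors c1@1 c2@5, authorship 111.222....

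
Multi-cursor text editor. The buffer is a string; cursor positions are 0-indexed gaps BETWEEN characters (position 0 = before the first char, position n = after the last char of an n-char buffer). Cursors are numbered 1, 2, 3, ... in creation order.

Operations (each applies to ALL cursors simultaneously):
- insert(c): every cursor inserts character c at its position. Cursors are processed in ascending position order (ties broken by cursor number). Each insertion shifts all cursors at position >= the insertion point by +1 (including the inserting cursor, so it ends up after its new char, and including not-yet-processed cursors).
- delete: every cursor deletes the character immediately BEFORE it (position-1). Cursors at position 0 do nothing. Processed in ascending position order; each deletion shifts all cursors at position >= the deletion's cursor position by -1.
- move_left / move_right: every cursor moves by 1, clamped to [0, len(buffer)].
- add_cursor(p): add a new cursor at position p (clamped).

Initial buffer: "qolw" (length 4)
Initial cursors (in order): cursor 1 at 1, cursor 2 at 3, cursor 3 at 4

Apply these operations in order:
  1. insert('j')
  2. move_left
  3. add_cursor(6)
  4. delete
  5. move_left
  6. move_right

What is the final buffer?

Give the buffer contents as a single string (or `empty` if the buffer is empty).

After op 1 (insert('j')): buffer="qjoljwj" (len 7), cursors c1@2 c2@5 c3@7, authorship .1..2.3
After op 2 (move_left): buffer="qjoljwj" (len 7), cursors c1@1 c2@4 c3@6, authorship .1..2.3
After op 3 (add_cursor(6)): buffer="qjoljwj" (len 7), cursors c1@1 c2@4 c3@6 c4@6, authorship .1..2.3
After op 4 (delete): buffer="joj" (len 3), cursors c1@0 c2@2 c3@2 c4@2, authorship 1.3
After op 5 (move_left): buffer="joj" (len 3), cursors c1@0 c2@1 c3@1 c4@1, authorship 1.3
After op 6 (move_right): buffer="joj" (len 3), cursors c1@1 c2@2 c3@2 c4@2, authorship 1.3

Answer: joj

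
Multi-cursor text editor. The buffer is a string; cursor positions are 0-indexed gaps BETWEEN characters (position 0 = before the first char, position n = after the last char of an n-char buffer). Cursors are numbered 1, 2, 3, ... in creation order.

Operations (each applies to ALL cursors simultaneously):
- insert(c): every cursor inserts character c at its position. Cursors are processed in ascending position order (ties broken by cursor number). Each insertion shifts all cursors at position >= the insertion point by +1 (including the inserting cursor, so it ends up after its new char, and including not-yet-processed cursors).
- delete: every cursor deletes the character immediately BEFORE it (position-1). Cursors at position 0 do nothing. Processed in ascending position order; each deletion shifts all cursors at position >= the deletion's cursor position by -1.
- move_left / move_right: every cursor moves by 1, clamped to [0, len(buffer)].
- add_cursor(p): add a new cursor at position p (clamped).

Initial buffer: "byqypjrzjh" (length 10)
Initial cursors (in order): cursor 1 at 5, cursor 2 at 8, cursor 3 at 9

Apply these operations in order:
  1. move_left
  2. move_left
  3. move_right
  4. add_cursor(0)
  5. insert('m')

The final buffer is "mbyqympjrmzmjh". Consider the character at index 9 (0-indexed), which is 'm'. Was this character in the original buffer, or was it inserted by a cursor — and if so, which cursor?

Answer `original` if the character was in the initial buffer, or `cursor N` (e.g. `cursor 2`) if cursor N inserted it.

Answer: cursor 2

Derivation:
After op 1 (move_left): buffer="byqypjrzjh" (len 10), cursors c1@4 c2@7 c3@8, authorship ..........
After op 2 (move_left): buffer="byqypjrzjh" (len 10), cursors c1@3 c2@6 c3@7, authorship ..........
After op 3 (move_right): buffer="byqypjrzjh" (len 10), cursors c1@4 c2@7 c3@8, authorship ..........
After op 4 (add_cursor(0)): buffer="byqypjrzjh" (len 10), cursors c4@0 c1@4 c2@7 c3@8, authorship ..........
After op 5 (insert('m')): buffer="mbyqympjrmzmjh" (len 14), cursors c4@1 c1@6 c2@10 c3@12, authorship 4....1...2.3..
Authorship (.=original, N=cursor N): 4 . . . . 1 . . . 2 . 3 . .
Index 9: author = 2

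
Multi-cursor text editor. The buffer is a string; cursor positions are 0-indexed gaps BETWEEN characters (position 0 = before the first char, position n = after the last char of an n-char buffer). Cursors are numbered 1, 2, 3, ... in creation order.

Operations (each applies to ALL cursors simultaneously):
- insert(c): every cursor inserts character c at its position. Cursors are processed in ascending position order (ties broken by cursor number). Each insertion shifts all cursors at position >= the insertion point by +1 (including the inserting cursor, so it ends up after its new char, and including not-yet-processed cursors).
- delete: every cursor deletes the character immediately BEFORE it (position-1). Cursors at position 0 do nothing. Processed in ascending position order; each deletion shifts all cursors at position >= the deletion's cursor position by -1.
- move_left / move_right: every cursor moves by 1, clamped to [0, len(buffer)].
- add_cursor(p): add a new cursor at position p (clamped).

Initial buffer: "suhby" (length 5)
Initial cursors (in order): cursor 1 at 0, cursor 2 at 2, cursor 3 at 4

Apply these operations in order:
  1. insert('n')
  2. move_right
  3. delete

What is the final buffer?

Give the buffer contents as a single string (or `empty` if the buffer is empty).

Answer: nunbn

Derivation:
After op 1 (insert('n')): buffer="nsunhbny" (len 8), cursors c1@1 c2@4 c3@7, authorship 1..2..3.
After op 2 (move_right): buffer="nsunhbny" (len 8), cursors c1@2 c2@5 c3@8, authorship 1..2..3.
After op 3 (delete): buffer="nunbn" (len 5), cursors c1@1 c2@3 c3@5, authorship 1.2.3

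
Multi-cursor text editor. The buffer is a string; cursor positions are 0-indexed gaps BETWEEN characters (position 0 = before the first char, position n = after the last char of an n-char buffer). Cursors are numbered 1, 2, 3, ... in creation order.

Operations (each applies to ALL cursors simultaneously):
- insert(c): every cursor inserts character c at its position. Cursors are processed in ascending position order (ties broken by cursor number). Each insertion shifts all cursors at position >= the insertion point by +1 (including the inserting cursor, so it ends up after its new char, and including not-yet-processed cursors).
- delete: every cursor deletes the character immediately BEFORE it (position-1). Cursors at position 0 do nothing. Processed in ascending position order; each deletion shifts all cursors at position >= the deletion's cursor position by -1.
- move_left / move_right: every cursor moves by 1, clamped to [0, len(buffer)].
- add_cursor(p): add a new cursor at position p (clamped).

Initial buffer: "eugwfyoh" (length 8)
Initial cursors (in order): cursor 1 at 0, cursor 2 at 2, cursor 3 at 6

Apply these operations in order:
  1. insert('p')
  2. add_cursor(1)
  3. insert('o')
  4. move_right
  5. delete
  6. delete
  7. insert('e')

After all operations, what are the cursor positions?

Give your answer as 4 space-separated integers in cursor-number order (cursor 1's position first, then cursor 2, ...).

Answer: 2 5 10 2

Derivation:
After op 1 (insert('p')): buffer="peupgwfypoh" (len 11), cursors c1@1 c2@4 c3@9, authorship 1..2....3..
After op 2 (add_cursor(1)): buffer="peupgwfypoh" (len 11), cursors c1@1 c4@1 c2@4 c3@9, authorship 1..2....3..
After op 3 (insert('o')): buffer="pooeupogwfypooh" (len 15), cursors c1@3 c4@3 c2@7 c3@13, authorship 114..22....33..
After op 4 (move_right): buffer="pooeupogwfypooh" (len 15), cursors c1@4 c4@4 c2@8 c3@14, authorship 114..22....33..
After op 5 (delete): buffer="poupowfypoh" (len 11), cursors c1@2 c4@2 c2@5 c3@10, authorship 11.22...33.
After op 6 (delete): buffer="upwfyph" (len 7), cursors c1@0 c4@0 c2@2 c3@6, authorship .2...3.
After op 7 (insert('e')): buffer="eeupewfypeh" (len 11), cursors c1@2 c4@2 c2@5 c3@10, authorship 14.22...33.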